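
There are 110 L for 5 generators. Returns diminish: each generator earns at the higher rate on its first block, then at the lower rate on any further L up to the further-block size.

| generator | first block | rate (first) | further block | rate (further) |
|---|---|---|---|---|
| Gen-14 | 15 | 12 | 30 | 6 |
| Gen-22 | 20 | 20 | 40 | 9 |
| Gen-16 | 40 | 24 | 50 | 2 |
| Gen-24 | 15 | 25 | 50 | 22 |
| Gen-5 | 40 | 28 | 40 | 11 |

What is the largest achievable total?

2785

Treat each block as its own option and order by rate: Gen-5/T1 28 > Gen-24/T1 25 > Gen-16/T1 24 > Gen-24/T2 22 > Gen-22/T1 20 > Gen-14/T1 12 > Gen-5/T2 11 > Gen-22/T2 9 > Gen-14/T2 6 > Gen-16/T2 2.
Fill Gen-5 T1 block (40 at 28) → 70 left.
Gen-24/T1 (25): +15 → 55 left.
Gen-16/T1 (24): +40 → 15 left.
15 remain; put them into Gen-24 T2 at 22.
Total = 28×40 + 25×15 + 24×40 + 22×15 = 2785.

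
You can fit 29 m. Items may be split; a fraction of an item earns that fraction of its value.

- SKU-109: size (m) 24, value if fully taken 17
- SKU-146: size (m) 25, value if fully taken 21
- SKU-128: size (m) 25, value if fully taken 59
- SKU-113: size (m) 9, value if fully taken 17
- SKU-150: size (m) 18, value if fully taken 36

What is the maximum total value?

Best value per unit of size first: SKU-128 59/25≈2.36, SKU-150 36/18≈2, SKU-113 17/9≈1.89, SKU-146 21/25≈0.84, SKU-109 17/24≈0.708.
All 25 m of SKU-128 fit (value 59) ; 4 remain.
Fill the last 4 m with part of SKU-150: 4/18 of it earns 8.
Total value = 67.

67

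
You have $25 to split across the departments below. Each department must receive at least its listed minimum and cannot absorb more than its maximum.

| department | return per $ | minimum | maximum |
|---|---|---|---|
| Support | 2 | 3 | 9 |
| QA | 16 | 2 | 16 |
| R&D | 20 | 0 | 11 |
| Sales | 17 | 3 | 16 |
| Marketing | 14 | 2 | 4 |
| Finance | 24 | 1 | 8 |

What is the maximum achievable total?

Meeting every minimum uses 3+2+0+3+2+1 = 11 $, leaving 14.
Order the departments by return per $: Finance 24 > R&D 20 > Sales 17 > QA 16 > Marketing 14 > Support 2.
Finance takes 7 more to reach its cap of 8 → 7 left.
R&D has room for 11 more but only 7 remain, so it gets 7.
Total = 2×3 + 16×2 + 20×7 + 17×3 + 14×2 + 24×8 = 449.

449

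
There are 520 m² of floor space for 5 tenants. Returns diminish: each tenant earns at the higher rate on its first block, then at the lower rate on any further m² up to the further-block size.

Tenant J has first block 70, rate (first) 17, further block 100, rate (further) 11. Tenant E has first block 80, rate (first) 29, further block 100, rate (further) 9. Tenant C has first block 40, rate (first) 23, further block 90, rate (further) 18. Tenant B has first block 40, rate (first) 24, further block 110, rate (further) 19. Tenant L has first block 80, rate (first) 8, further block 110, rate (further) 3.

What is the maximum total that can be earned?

Treat each block as its own option and order by rate: Tenant E/first 29 > Tenant B/first 24 > Tenant C/first 23 > Tenant B/second 19 > Tenant C/second 18 > Tenant J/first 17 > Tenant J/second 11 > Tenant E/second 9 > Tenant L/first 8 > Tenant L/second 3.
Tenant E first at 29: fill all 80 — 440 left.
Tenant B first at 24: fill all 40 — 400 left.
Fill Tenant C first block (40 at 23) — 360 left.
Tenant B/second (19): +110 — 250 left.
Tenant C/second (18): +90 — 160 left.
Tenant J/first (17): +70 — 90 left.
Tenant J second at 11: only 90 left, fill 90.
Total = 29×80 + 24×40 + 23×40 + 19×110 + 18×90 + 17×70 + 11×90 = 10090.

10090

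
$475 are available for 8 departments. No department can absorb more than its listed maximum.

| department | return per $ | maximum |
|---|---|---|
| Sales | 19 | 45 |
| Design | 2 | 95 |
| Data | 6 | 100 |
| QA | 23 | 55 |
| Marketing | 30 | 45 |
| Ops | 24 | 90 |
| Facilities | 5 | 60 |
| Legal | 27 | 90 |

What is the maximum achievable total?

8910

Highest return per $ first: Marketing 30 > Legal 27 > Ops 24 > QA 23 > Sales 19 > Data 6 > Facilities 5 > Design 2.
Marketing takes 45 to reach its cap of 45 ; 430 left.
Legal: +90 to 90 (cap) ; 340 left.
Ops: +90 to 90 (cap) ; 250 left.
QA takes 55 to reach its cap of 55 ; 195 left.
Give Sales 45 to hit its cap of 45 ; 150 left.
Data: +100 to 100 (cap) ; 50 left.
Facilities has room for 60 but only 50 remain, so it gets 50.
Total = 19×45 + 6×100 + 23×55 + 30×45 + 24×90 + 5×50 + 27×90 = 8910.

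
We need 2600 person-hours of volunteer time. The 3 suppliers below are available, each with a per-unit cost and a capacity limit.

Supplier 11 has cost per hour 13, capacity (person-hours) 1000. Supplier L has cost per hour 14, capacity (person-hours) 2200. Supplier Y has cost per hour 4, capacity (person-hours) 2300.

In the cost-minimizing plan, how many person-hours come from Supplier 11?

Use suppliers in increasing cost order.
Take 2300 from Supplier Y at 4 ; need 300 more.
Supplier 11 at 13: take 300 of its 1000 ; requirement met.
Supplier L: unused.

300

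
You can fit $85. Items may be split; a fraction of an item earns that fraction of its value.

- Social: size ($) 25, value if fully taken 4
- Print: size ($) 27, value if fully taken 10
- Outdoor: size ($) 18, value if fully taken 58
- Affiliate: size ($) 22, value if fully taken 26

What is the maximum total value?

Sort by value density: Outdoor 58/18≈3.22, Affiliate 26/22≈1.18, Print 10/27≈0.37, Social 4/25≈0.16.
Outdoor: take in full, 18 $ for value 58 — 67 left.
Take all of Affiliate (22 $, value 26) — 45 $ left.
All 27 $ of Print fit (value 10) — 18 remain.
18 $ left: a 18/25 share of Social gives 4×18/25 = 2.88.
Total value = 96.88.

96.88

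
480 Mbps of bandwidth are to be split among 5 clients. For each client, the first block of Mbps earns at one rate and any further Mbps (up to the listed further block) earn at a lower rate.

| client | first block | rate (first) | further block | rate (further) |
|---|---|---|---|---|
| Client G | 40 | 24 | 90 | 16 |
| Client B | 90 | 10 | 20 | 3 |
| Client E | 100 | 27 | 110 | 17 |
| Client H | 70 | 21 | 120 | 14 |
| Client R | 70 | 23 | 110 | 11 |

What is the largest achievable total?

10050

Rank every tier by rate: Client E/first 27 > Client G/first 24 > Client R/first 23 > Client H/first 21 > Client E/second 17 > Client G/second 16 > Client H/second 14 > Client R/second 11 > Client B/first 10 > Client B/second 3.
Fill Client E first block (100 at 27) — 380 left.
Client G/first (24): +40 — 340 left.
Client R first at 23: fill all 70 — 270 left.
Client H/first (21): +70 — 200 left.
Client E/second (17): +110 — 90 left.
Client G/second (16): +90 — 0 left.
Total = 27×100 + 24×40 + 23×70 + 21×70 + 17×110 + 16×90 = 10050.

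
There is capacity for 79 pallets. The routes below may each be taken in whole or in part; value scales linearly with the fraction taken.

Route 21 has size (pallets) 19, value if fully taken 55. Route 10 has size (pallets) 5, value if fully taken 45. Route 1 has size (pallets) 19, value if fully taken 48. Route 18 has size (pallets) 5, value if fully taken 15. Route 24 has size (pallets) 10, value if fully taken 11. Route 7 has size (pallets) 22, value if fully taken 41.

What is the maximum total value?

Sort by value density: Route 10 45/5≈9, Route 18 15/5≈3, Route 21 55/19≈2.89, Route 1 48/19≈2.53, Route 7 41/22≈1.86, Route 24 11/10≈1.1.
All 5 pallets of Route 10 fit (value 45) — 74 remain.
Route 18: take in full, 5 pallets for value 15 — 69 left.
Take all of Route 21 (19 pallets, value 55) — 50 pallets left.
Route 1: take in full, 19 pallets for value 48 — 31 left.
All 22 pallets of Route 7 fit (value 41) — 9 remain.
9 pallets left: a 9/10 share of Route 24 gives 11×9/10 = 9.9.
Total value = 213.9.

213.9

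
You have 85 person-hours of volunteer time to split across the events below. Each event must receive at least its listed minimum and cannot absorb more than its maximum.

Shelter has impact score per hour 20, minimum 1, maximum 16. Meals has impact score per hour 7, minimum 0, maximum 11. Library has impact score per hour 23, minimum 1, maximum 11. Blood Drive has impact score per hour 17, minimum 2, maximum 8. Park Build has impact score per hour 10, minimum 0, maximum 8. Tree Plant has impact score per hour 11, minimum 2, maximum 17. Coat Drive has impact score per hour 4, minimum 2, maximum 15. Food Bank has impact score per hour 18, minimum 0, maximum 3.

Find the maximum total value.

1151

Meeting every minimum uses 1+0+1+2+0+2+2+0 = 8 person-hours, leaving 77.
Highest impact score per hour first: Library 23 > Shelter 20 > Food Bank 18 > Blood Drive 17 > Tree Plant 11 > Park Build 10 > Meals 7 > Coat Drive 4.
Give Library 10 more to hit its cap of 11 ; 67 left.
Shelter takes 15 more to reach its cap of 16 ; 52 left.
Food Bank: +3 to 3 (cap) ; 49 left.
Give Blood Drive 6 more to hit its cap of 8 ; 43 left.
Tree Plant: +15 to 17 (cap) ; 28 left.
Park Build: +8 to 8 (cap) ; 20 left.
Give Meals 11 more to hit its cap of 11 ; 9 left.
Only 9 left; Coat Drive takes them to reach 11.
Total = 20×16 + 7×11 + 23×11 + 17×8 + 10×8 + 11×17 + 4×11 + 18×3 = 1151.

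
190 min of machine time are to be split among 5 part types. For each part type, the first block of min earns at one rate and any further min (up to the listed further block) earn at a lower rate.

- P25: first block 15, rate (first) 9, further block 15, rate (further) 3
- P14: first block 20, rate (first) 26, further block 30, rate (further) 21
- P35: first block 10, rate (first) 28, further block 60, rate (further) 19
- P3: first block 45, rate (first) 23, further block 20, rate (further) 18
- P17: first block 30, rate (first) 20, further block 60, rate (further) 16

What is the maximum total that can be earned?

Rank every tier by rate: P35/T1 28 > P14/T1 26 > P3/T1 23 > P14/T2 21 > P17/T1 20 > P35/T2 19 > P3/T2 18 > P17/T2 16 > P25/T1 9 > P25/T2 3.
P35 T1 at 28: fill all 10 → 180 left.
Fill P14 T1 block (20 at 26) → 160 left.
P3/T1 (23): +45 → 115 left.
P14/T2 (21): +30 → 85 left.
P17/T1 (20): +30 → 55 left.
P35 T2 at 19: only 55 left, fill 55.
Total = 28×10 + 26×20 + 23×45 + 21×30 + 20×30 + 19×55 = 4110.

4110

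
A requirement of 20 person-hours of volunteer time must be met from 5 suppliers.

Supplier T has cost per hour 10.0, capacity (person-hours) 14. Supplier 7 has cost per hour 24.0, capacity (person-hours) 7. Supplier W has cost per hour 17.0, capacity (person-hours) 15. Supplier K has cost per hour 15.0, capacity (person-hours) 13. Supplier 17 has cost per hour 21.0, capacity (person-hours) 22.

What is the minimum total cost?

230

Cheapest first:
Take 14 from Supplier T at 10.0 ; need 6 more.
Take 6 from Supplier K at 15.0 to finish.
Supplier W, Supplier 17, Supplier 7: unused.
Cost = 14×10.0 + 6×15.0 = 230.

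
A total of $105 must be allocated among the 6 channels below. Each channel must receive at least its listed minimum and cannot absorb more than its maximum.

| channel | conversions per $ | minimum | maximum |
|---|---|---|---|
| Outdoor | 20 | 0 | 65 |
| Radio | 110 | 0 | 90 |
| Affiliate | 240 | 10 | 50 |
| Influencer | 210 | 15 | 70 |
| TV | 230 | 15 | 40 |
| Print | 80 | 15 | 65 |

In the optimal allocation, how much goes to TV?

25

Meeting every minimum uses 0+0+10+15+15+15 = 55 $, leaving 50.
Rank by conversions per $: Affiliate 240 > TV 230 > Influencer 210 > Radio 110 > Print 80 > Outdoor 20.
Affiliate: +40 to 50 (cap) ; 10 left.
TV: +10 (room for 25) → 25. Pool exhausted.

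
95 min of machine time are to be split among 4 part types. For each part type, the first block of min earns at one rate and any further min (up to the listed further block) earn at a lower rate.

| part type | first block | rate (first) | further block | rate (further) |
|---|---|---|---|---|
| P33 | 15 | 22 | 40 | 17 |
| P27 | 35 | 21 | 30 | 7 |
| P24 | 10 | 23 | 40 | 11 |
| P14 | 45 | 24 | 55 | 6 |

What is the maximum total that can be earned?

2165

Treat each block as its own option and order by rate: P14/first 24 > P24/first 23 > P33/first 22 > P27/first 21 > P33/second 17 > P24/second 11 > P27/second 7 > P14/second 6.
Fill P14 first block (45 at 24) — 50 left.
P24 first at 23: fill all 10 — 40 left.
P33 first at 22: fill all 15 — 25 left.
25 remain; put them into P27 first at 21.
Total = 24×45 + 23×10 + 22×15 + 21×25 = 2165.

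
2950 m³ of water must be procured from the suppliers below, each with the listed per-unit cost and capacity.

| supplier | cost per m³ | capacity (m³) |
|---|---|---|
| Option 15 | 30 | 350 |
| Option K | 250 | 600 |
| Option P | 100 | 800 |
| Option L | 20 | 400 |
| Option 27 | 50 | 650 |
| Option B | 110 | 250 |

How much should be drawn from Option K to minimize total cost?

Fill from the cheapest supplier first.
Option L (20): use full 400 — 2550 m³ to go.
Option 15 at 30: take all 350 m³ — 2200 still needed.
Option 27 at 50: take all 650 m³ — 1550 still needed.
Option P at 100: take all 800 m³ — 750 still needed.
Take 250 from Option B at 110 — need 500 more.
Option K at 250: take 500 of its 600 — requirement met.

500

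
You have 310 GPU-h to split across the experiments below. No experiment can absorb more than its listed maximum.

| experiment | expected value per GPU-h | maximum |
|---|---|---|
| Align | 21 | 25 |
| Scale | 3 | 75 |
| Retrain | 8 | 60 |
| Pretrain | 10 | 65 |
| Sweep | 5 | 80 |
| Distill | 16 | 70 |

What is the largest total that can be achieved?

3205

Highest expected value per GPU-h first: Align 21 > Distill 16 > Pretrain 10 > Retrain 8 > Sweep 5 > Scale 3.
Align takes 25 to reach its cap of 25 ; 285 left.
Distill: +70 to 70 (cap) ; 215 left.
Give Pretrain 65 to hit its cap of 65 ; 150 left.
Retrain takes 60 to reach its cap of 60 ; 90 left.
Give Sweep 80 to hit its cap of 80 ; 10 left.
Only 10 left; Scale takes them to reach 10.
Total = 21×25 + 3×10 + 8×60 + 10×65 + 5×80 + 16×70 = 3205.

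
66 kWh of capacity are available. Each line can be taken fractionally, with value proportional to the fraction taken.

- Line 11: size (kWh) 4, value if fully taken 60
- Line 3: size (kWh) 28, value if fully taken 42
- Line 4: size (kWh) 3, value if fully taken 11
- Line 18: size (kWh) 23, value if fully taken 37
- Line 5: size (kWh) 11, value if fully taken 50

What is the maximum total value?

Rank by value-to-size ratio: Line 11 60/4≈15, Line 5 50/11≈4.55, Line 4 11/3≈3.67, Line 18 37/23≈1.61, Line 3 42/28≈1.5.
Take all of Line 11 (4 kWh, value 60) → 62 kWh left.
All 11 kWh of Line 5 fit (value 50) → 51 remain.
All 3 kWh of Line 4 fit (value 11) → 48 remain.
Take all of Line 18 (23 kWh, value 37) → 25 kWh left.
Only 25 kWh remain; take 25/28 of Line 3 for value 42×25/28 = 37.5.
Total value = 195.5.

195.5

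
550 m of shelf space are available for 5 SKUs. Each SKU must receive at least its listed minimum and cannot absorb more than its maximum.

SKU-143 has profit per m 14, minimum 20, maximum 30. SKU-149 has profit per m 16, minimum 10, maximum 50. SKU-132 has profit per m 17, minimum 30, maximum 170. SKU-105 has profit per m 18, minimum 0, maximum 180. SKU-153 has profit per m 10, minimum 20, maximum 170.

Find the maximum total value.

Meeting every minimum uses 20+10+30+0+20 = 80 m, leaving 470.
Highest profit per m first: SKU-105 18 > SKU-132 17 > SKU-149 16 > SKU-143 14 > SKU-153 10.
SKU-105 takes 180 more to reach its cap of 180 — 290 left.
Give SKU-132 140 more to hit its cap of 170 — 150 left.
Give SKU-149 40 more to hit its cap of 50 — 110 left.
SKU-143: +10 to 30 (cap) — 100 left.
SKU-153: +100 (room for 150) → 120. Pool exhausted.
Total = 14×30 + 16×50 + 17×170 + 18×180 + 10×120 = 8550.

8550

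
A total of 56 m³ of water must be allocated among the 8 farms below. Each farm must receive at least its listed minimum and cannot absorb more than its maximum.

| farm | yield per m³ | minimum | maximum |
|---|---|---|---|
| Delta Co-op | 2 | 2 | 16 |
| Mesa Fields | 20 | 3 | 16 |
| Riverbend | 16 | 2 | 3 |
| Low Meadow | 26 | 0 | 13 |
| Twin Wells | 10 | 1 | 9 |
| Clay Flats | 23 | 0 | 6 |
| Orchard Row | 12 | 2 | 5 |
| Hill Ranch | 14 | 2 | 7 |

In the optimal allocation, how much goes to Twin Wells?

Meeting every minimum uses 2+3+2+0+1+0+2+2 = 12 m³, leaving 44.
Order the farms by yield per m³: Low Meadow 26 > Clay Flats 23 > Mesa Fields 20 > Riverbend 16 > Hill Ranch 14 > Orchard Row 12 > Twin Wells 10 > Delta Co-op 2.
Give Low Meadow 13 more to hit its cap of 13 ; 31 left.
Clay Flats takes 6 more to reach its cap of 6 ; 25 left.
Mesa Fields takes 13 more to reach its cap of 16 ; 12 left.
Give Riverbend 1 more to hit its cap of 3 ; 11 left.
Hill Ranch: +5 to 7 (cap) ; 6 left.
Orchard Row: +3 to 5 (cap) ; 3 left.
Twin Wells has room for 8 more but only 3 remain, so it gets 4.

4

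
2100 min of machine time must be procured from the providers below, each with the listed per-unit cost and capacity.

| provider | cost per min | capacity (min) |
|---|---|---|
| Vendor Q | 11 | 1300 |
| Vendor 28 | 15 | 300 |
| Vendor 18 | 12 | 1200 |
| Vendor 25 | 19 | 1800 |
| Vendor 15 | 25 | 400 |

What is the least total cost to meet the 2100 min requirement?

23900

Use providers in increasing cost order.
Vendor Q at 11: take all 1300 min — 800 still needed.
Vendor 18 at 12: take 800 of its 1200 — requirement met.
Vendor 28, Vendor 25, Vendor 15: unused.
Cost = 1300×11 + 800×12 = 23900.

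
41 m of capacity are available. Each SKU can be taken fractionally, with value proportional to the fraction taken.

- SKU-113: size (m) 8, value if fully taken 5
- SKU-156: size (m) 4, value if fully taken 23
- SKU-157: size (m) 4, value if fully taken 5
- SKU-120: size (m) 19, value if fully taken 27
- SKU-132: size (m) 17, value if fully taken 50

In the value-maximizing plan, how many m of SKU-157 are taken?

Best value per unit of size first: SKU-156 23/4≈5.75, SKU-132 50/17≈2.94, SKU-120 27/19≈1.42, SKU-157 5/4≈1.25, SKU-113 5/8≈0.625.
All 4 m of SKU-156 fit (value 23) → 37 remain.
SKU-132: take in full, 17 m for value 50 → 20 left.
All 19 m of SKU-120 fit (value 27) → 1 remain.
1 m left: a 1/4 share of SKU-157 gives 5×1/4 = 1.25.

1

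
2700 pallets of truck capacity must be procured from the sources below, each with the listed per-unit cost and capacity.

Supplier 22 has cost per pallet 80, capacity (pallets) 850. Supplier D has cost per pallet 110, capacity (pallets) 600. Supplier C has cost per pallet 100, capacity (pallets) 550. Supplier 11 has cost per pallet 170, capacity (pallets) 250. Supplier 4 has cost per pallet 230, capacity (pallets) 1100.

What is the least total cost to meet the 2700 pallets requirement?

335000

Use sources in increasing cost order.
Supplier 22 at 80: take all 850 pallets — 1850 still needed.
Supplier C (100): use full 550 — 1300 pallets to go.
Take 600 from Supplier D at 110 — need 700 more.
Take 250 from Supplier 11 at 170 — need 450 more.
Supplier 4 at 230: take 450 of its 1100 — requirement met.
Cost = 850×80 + 550×100 + 600×110 + 250×170 + 450×230 = 335000.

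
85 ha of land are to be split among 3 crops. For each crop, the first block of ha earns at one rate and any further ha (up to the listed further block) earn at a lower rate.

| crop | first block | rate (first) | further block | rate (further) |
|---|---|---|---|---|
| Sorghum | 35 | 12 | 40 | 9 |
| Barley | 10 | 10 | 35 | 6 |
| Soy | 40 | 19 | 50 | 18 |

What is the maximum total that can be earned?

Treat each block as its own option and order by rate: Soy/tier1 19 > Soy/tier2 18 > Sorghum/tier1 12 > Barley/tier1 10 > Sorghum/tier2 9 > Barley/tier2 6.
Fill Soy tier1 block (40 at 19) → 45 left.
Soy/tier2: +45 of 50 at 18; pool empty.
Total = 19×40 + 18×45 = 1570.

1570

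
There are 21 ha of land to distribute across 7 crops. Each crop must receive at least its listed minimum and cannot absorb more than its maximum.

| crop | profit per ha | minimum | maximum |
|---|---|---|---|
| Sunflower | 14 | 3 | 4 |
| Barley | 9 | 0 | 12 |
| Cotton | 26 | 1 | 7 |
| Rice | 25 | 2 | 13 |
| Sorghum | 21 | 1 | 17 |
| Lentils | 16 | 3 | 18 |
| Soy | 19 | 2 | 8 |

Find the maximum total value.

456

Meeting every minimum uses 3+0+1+2+1+3+2 = 12 ha, leaving 9.
Highest profit per ha first: Cotton 26 > Rice 25 > Sorghum 21 > Soy 19 > Lentils 16 > Sunflower 14 > Barley 9.
Give Cotton 6 more to hit its cap of 7 — 3 left.
Only 3 left; Rice takes them to reach 5.
Total = 14×3 + 26×7 + 25×5 + 21×1 + 16×3 + 19×2 = 456.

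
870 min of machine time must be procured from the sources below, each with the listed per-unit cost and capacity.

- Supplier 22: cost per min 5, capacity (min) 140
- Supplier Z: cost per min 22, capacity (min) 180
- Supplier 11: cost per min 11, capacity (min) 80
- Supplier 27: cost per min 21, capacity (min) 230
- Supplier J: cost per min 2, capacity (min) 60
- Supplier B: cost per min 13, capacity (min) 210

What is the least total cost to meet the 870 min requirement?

Cheapest first:
Take 60 from Supplier J at 2 → need 810 more.
Supplier 22 (5): use full 140 → 670 min to go.
Supplier 11 at 11: take all 80 min → 590 still needed.
Take 210 from Supplier B at 13 → need 380 more.
Supplier 27 (21): use full 230 → 150 min to go.
Supplier Z (22): take the remaining 150 → done.
Cost = 60×2 + 140×5 + 80×11 + 210×13 + 230×21 + 150×22 = 12560.

12560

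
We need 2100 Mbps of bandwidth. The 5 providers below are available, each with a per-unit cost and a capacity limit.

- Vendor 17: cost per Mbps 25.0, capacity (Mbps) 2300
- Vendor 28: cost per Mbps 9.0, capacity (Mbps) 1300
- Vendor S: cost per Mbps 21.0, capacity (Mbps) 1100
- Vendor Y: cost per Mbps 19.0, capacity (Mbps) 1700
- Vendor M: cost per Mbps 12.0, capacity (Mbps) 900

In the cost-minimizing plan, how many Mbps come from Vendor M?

800

Use providers in increasing cost order.
Vendor 28 at 9.0: take all 1300 Mbps — 800 still needed.
Vendor M at 12.0: take 800 of its 900 — requirement met.
Vendor Y, Vendor S, Vendor 17: unused.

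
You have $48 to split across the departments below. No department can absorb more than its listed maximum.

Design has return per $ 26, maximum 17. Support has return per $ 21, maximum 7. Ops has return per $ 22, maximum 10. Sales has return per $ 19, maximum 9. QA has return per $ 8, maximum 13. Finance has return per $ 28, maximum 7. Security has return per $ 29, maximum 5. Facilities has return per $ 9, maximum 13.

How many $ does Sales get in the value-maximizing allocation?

2

Highest return per $ first: Security 29 > Finance 28 > Design 26 > Ops 22 > Support 21 > Sales 19 > Facilities 9 > QA 8.
Security takes 5 to reach its cap of 5 ; 43 left.
Finance: +7 to 7 (cap) ; 36 left.
Design: +17 to 17 (cap) ; 19 left.
Ops: +10 to 10 (cap) ; 9 left.
Give Support 7 to hit its cap of 7 ; 2 left.
Only 2 left; Sales takes them to reach 2.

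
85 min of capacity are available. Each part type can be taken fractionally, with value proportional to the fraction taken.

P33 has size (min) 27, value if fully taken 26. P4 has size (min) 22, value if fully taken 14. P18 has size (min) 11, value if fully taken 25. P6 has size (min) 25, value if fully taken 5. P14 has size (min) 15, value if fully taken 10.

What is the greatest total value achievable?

77

Best value per unit of size first: P18 25/11≈2.27, P33 26/27≈0.963, P14 10/15≈0.667, P4 14/22≈0.636, P6 5/25≈0.2.
P18: take in full, 11 min for value 25 ; 74 left.
All 27 min of P33 fit (value 26) ; 47 remain.
P14: take in full, 15 min for value 10 ; 32 left.
All 22 min of P4 fit (value 14) ; 10 remain.
Fill the last 10 min with part of P6: 10/25 of it earns 2.
Total value = 77.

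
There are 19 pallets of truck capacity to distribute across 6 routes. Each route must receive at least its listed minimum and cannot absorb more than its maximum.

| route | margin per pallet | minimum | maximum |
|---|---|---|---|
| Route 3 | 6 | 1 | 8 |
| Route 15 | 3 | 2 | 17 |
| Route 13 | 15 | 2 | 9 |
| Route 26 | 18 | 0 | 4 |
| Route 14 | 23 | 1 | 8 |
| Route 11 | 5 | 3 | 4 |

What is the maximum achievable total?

295

Meeting every minimum uses 1+2+2+0+1+3 = 9 pallets, leaving 10.
Rank by margin per pallet: Route 14 23 > Route 26 18 > Route 13 15 > Route 3 6 > Route 11 5 > Route 15 3.
Route 14: +7 to 8 (cap) — 3 left.
Only 3 left; Route 26 takes them to reach 3.
Total = 6×1 + 3×2 + 15×2 + 18×3 + 23×8 + 5×3 = 295.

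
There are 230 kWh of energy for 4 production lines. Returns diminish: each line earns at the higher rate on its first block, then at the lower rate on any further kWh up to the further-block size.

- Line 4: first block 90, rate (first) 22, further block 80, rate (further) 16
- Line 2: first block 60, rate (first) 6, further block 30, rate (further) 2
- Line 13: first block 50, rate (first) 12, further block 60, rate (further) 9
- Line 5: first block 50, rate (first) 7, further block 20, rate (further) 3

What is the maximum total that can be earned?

3950

Rank every tier by rate: Line 4/T1 22 > Line 4/T2 16 > Line 13/T1 12 > Line 13/T2 9 > Line 5/T1 7 > Line 2/T1 6 > Line 5/T2 3 > Line 2/T2 2.
Line 4 T1 at 22: fill all 90 — 140 left.
Line 4 T2 at 16: fill all 80 — 60 left.
Line 13 T1 at 12: fill all 50 — 10 left.
Line 13/T2: +10 of 60 at 9; pool empty.
Total = 22×90 + 16×80 + 12×50 + 9×10 = 3950.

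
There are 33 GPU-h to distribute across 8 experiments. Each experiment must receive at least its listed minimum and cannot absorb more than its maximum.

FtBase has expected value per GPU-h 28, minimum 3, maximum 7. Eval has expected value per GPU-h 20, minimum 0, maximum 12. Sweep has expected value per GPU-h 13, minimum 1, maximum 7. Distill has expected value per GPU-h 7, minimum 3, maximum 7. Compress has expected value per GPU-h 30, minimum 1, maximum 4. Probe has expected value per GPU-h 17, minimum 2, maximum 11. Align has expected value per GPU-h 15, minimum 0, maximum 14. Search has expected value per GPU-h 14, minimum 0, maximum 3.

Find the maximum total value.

Meeting every minimum uses 3+0+1+3+1+2+0+0 = 10 GPU-h, leaving 23.
Rank by expected value per GPU-h: Compress 30 > FtBase 28 > Eval 20 > Probe 17 > Align 15 > Search 14 > Sweep 13 > Distill 7.
Give Compress 3 more to hit its cap of 4 — 20 left.
Give FtBase 4 more to hit its cap of 7 — 16 left.
Give Eval 12 more to hit its cap of 12 — 4 left.
Probe has room for 9 more but only 4 remain, so it gets 6.
Total = 28×7 + 20×12 + 13×1 + 7×3 + 30×4 + 17×6 = 692.

692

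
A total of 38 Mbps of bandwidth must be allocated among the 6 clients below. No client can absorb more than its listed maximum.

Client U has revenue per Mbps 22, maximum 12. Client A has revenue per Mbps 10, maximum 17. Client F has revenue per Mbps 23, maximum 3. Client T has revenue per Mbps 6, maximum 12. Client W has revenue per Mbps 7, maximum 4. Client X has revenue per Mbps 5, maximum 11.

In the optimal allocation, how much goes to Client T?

2

Order the clients by revenue per Mbps: Client F 23 > Client U 22 > Client A 10 > Client W 7 > Client T 6 > Client X 5.
Client F takes 3 to reach its cap of 3 → 35 left.
Client U: +12 to 12 (cap) → 23 left.
Give Client A 17 to hit its cap of 17 → 6 left.
Give Client W 4 to hit its cap of 4 → 2 left.
Client T has room for 12 but only 2 remain, so it gets 2.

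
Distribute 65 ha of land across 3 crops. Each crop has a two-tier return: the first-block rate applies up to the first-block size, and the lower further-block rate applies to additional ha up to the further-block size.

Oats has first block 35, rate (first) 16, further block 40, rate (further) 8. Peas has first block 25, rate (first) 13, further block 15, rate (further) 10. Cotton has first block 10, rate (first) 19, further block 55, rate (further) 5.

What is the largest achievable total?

1010

Order all 6 blocks by rate: Cotton/tier1 19 > Oats/tier1 16 > Peas/tier1 13 > Peas/tier2 10 > Oats/tier2 8 > Cotton/tier2 5.
Cotton/tier1 (19): +10 — 55 left.
Oats tier1 at 16: fill all 35 — 20 left.
20 remain; put them into Peas tier1 at 13.
Total = 19×10 + 16×35 + 13×20 = 1010.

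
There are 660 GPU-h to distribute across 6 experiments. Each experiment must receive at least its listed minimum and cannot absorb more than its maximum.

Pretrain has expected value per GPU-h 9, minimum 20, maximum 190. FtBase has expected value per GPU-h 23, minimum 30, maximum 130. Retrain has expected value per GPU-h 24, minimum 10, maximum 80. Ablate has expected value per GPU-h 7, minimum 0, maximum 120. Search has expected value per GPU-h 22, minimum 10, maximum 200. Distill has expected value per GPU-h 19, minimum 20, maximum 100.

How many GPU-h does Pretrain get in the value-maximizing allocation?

Meeting every minimum uses 20+30+10+0+10+20 = 90 GPU-h, leaving 570.
Order the experiments by expected value per GPU-h: Retrain 24 > FtBase 23 > Search 22 > Distill 19 > Pretrain 9 > Ablate 7.
Retrain: +70 to 80 (cap) ; 500 left.
FtBase takes 100 more to reach its cap of 130 ; 400 left.
Search: +190 to 200 (cap) ; 210 left.
Distill: +80 to 100 (cap) ; 130 left.
Pretrain has room for 170 more but only 130 remain, so it gets 150.

150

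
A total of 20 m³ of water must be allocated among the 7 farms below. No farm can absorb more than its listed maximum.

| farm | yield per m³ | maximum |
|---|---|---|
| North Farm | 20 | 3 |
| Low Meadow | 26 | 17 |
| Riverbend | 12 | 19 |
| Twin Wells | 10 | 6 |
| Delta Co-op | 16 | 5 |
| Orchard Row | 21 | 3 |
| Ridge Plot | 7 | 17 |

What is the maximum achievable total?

505

Order the farms by yield per m³: Low Meadow 26 > Orchard Row 21 > North Farm 20 > Delta Co-op 16 > Riverbend 12 > Twin Wells 10 > Ridge Plot 7.
Give Low Meadow 17 to hit its cap of 17 — 3 left.
Orchard Row takes 3 to reach its cap of 3 — 0 left.
Total = 26×17 + 21×3 = 505.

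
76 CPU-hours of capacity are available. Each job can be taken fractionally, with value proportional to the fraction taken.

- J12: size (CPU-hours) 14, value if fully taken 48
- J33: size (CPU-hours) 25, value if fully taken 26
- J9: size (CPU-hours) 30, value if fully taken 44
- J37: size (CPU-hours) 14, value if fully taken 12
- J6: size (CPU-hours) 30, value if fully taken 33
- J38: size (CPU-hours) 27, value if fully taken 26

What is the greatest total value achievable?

127.08

Best value per unit of size first: J12 48/14≈3.43, J9 44/30≈1.47, J6 33/30≈1.1, J33 26/25≈1.04, J38 26/27≈0.963, J37 12/14≈0.857.
All 14 CPU-hours of J12 fit (value 48) ; 62 remain.
Take all of J9 (30 CPU-hours, value 44) ; 32 CPU-hours left.
All 30 CPU-hours of J6 fit (value 33) ; 2 remain.
Only 2 CPU-hours remain; take 2/25 of J33 for value 26×2/25 = 2.08.
Total value = 127.08.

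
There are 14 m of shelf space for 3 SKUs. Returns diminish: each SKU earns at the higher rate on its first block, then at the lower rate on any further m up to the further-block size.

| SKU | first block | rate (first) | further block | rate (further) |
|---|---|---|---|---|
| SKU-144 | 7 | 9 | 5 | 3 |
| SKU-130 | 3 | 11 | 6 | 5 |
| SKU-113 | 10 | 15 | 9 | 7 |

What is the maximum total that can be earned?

Rank every tier by rate: SKU-113/first 15 > SKU-130/first 11 > SKU-144/first 9 > SKU-113/second 7 > SKU-130/second 5 > SKU-144/second 3.
Fill SKU-113 first block (10 at 15) ; 4 left.
Fill SKU-130 first block (3 at 11) ; 1 left.
SKU-144 first at 9: only 1 left, fill 1.
Total = 15×10 + 11×3 + 9×1 = 192.

192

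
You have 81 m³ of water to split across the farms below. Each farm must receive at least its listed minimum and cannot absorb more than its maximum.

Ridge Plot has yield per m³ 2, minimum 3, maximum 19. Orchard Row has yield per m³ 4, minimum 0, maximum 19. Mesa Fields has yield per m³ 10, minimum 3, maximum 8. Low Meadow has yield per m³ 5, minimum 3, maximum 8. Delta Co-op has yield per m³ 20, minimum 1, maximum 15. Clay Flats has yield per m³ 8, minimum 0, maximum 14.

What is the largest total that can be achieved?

Meeting every minimum uses 3+0+3+3+1+0 = 10 m³, leaving 71.
Rank by yield per m³: Delta Co-op 20 > Mesa Fields 10 > Clay Flats 8 > Low Meadow 5 > Orchard Row 4 > Ridge Plot 2.
Delta Co-op: +14 to 15 (cap) ; 57 left.
Mesa Fields takes 5 more to reach its cap of 8 ; 52 left.
Give Clay Flats 14 more to hit its cap of 14 ; 38 left.
Low Meadow: +5 to 8 (cap) ; 33 left.
Orchard Row: +19 to 19 (cap) ; 14 left.
Only 14 left; Ridge Plot takes them to reach 17.
Total = 2×17 + 4×19 + 10×8 + 5×8 + 20×15 + 8×14 = 642.

642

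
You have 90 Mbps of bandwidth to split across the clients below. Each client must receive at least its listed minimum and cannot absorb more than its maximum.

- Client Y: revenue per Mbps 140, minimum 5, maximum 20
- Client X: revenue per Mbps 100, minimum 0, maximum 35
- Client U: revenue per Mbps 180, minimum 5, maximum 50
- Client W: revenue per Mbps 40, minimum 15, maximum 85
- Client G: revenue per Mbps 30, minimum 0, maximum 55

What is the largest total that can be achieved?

Meeting every minimum uses 5+0+5+15+0 = 25 Mbps, leaving 65.
Order the clients by revenue per Mbps: Client U 180 > Client Y 140 > Client X 100 > Client W 40 > Client G 30.
Client U takes 45 more to reach its cap of 50 — 20 left.
Client Y takes 15 more to reach its cap of 20 — 5 left.
Client X has room for 35 more but only 5 remain, so it gets 5.
Total = 140×20 + 100×5 + 180×50 + 40×15 = 12900.

12900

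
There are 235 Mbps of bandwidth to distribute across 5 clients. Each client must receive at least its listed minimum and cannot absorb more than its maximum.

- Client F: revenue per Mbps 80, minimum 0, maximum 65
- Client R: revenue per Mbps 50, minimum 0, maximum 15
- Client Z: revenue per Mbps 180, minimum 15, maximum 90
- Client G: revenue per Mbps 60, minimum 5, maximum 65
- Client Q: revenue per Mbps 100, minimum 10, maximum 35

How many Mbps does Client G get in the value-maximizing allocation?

Meeting every minimum uses 0+0+15+5+10 = 30 Mbps, leaving 205.
Rank by revenue per Mbps: Client Z 180 > Client Q 100 > Client F 80 > Client G 60 > Client R 50.
Client Z takes 75 more to reach its cap of 90 ; 130 left.
Client Q: +25 to 35 (cap) ; 105 left.
Client F: +65 to 65 (cap) ; 40 left.
Client G has room for 60 more but only 40 remain, so it gets 45.

45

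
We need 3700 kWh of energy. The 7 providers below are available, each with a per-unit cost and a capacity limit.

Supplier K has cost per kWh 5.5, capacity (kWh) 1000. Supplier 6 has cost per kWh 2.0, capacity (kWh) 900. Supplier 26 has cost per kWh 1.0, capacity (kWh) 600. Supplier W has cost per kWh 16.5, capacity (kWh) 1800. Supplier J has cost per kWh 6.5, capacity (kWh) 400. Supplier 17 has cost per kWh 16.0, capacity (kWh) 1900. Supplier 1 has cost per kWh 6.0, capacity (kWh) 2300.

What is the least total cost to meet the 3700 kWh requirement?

Cheapest first:
Supplier 26 (1.0): use full 600 → 3100 kWh to go.
Supplier 6 (2.0): use full 900 → 2200 kWh to go.
Supplier K (5.5): use full 1000 → 1200 kWh to go.
Take 1200 from Supplier 1 at 6.0 to finish.
Supplier J, Supplier 17, Supplier W: unused.
Cost = 600×1.0 + 900×2.0 + 1000×5.5 + 1200×6.0 = 15100.

15100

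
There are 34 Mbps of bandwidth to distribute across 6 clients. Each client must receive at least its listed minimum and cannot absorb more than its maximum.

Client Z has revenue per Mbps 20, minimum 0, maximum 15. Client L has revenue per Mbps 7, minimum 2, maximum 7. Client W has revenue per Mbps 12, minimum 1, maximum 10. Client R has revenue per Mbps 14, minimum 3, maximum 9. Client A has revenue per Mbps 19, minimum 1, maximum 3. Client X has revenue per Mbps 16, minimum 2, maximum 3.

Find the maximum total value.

569

Meeting every minimum uses 0+2+1+3+1+2 = 9 Mbps, leaving 25.
Order the clients by revenue per Mbps: Client Z 20 > Client A 19 > Client X 16 > Client R 14 > Client W 12 > Client L 7.
Give Client Z 15 more to hit its cap of 15 → 10 left.
Client A takes 2 more to reach its cap of 3 → 8 left.
Client X: +1 to 3 (cap) → 7 left.
Give Client R 6 more to hit its cap of 9 → 1 left.
Only 1 left; Client W takes them to reach 2.
Total = 20×15 + 7×2 + 12×2 + 14×9 + 19×3 + 16×3 = 569.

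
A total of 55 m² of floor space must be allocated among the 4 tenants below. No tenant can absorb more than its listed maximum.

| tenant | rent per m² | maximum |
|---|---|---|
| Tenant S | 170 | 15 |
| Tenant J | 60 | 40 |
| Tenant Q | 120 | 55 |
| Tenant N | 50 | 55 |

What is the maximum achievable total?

7350

Highest rent per m² first: Tenant S 170 > Tenant Q 120 > Tenant J 60 > Tenant N 50.
Give Tenant S 15 to hit its cap of 15 — 40 left.
Only 40 left; Tenant Q takes them to reach 40.
Total = 170×15 + 120×40 = 7350.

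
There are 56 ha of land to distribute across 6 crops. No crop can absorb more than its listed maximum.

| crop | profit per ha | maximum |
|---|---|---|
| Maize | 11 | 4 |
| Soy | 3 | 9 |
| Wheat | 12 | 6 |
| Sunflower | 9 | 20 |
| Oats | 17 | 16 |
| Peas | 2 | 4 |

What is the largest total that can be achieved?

Order the crops by profit per ha: Oats 17 > Wheat 12 > Maize 11 > Sunflower 9 > Soy 3 > Peas 2.
Oats takes 16 to reach its cap of 16 ; 40 left.
Give Wheat 6 to hit its cap of 6 ; 34 left.
Maize takes 4 to reach its cap of 4 ; 30 left.
Sunflower: +20 to 20 (cap) ; 10 left.
Soy: +9 to 9 (cap) ; 1 left.
Peas has room for 4 but only 1 remain, so it gets 1.
Total = 11×4 + 3×9 + 12×6 + 9×20 + 17×16 + 2×1 = 597.

597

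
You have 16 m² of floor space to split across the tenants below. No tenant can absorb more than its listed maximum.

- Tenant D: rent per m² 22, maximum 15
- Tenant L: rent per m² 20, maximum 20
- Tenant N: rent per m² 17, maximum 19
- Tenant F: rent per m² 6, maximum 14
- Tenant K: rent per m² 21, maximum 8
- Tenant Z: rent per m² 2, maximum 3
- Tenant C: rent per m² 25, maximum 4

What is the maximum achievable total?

364

Order the tenants by rent per m²: Tenant C 25 > Tenant D 22 > Tenant K 21 > Tenant L 20 > Tenant N 17 > Tenant F 6 > Tenant Z 2.
Give Tenant C 4 to hit its cap of 4 → 12 left.
Tenant D: +12 (room for 15) → 12. Pool exhausted.
Total = 22×12 + 25×4 = 364.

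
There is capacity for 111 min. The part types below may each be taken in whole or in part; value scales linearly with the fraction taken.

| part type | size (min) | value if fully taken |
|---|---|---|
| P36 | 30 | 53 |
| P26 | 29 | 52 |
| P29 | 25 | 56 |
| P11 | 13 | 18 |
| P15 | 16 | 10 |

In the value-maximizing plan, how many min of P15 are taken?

Sort by value density: P29 56/25≈2.24, P26 52/29≈1.79, P36 53/30≈1.77, P11 18/13≈1.38, P15 10/16≈0.625.
P29: take in full, 25 min for value 56 — 86 left.
P26: take in full, 29 min for value 52 — 57 left.
Take all of P36 (30 min, value 53) — 27 min left.
All 13 min of P11 fit (value 18) — 14 remain.
Only 14 min remain; take 14/16 of P15 for value 10×14/16 = 8.75.

14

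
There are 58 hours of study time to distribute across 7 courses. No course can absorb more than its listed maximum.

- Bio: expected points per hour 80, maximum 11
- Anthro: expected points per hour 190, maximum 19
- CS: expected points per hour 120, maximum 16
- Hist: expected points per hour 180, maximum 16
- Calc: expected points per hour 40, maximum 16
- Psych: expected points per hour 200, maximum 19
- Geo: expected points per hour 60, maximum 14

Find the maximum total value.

Rank by expected points per hour: Psych 200 > Anthro 190 > Hist 180 > CS 120 > Bio 80 > Geo 60 > Calc 40.
Psych takes 19 to reach its cap of 19 ; 39 left.
Anthro: +19 to 19 (cap) ; 20 left.
Give Hist 16 to hit its cap of 16 ; 4 left.
CS: +4 (room for 16) → 4. Pool exhausted.
Total = 190×19 + 120×4 + 180×16 + 200×19 = 10770.

10770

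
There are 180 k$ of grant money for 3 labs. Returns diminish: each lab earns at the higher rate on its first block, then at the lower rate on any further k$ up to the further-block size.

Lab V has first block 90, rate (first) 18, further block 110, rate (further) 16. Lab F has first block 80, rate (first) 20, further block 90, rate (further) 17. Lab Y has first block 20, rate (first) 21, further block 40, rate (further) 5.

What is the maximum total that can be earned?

3460

Rank every tier by rate: Lab Y/tier1 21 > Lab F/tier1 20 > Lab V/tier1 18 > Lab F/tier2 17 > Lab V/tier2 16 > Lab Y/tier2 5.
Fill Lab Y tier1 block (20 at 21) → 160 left.
Fill Lab F tier1 block (80 at 20) → 80 left.
80 remain; put them into Lab V tier1 at 18.
Total = 21×20 + 20×80 + 18×80 = 3460.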